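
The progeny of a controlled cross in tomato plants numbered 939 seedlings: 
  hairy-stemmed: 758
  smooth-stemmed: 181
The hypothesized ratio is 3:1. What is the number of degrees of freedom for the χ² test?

A goodness-of-fit test with 2 phenotype classes has df = 2 − 1 = 1.

1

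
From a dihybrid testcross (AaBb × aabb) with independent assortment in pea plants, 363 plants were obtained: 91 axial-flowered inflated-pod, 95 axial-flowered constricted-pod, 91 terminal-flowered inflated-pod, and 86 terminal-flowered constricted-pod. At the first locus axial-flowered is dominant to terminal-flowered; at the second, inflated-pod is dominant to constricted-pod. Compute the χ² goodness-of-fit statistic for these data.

A dihybrid testcross with independent assortment gives a 1:1:1:1 ratio.
Total ratio parts = 4. Expected numbers out of 363:
  axial-flowered inflated-pod: 363 × 1/4 = 90.75
  axial-flowered constricted-pod: 363 × 1/4 = 90.75
  terminal-flowered inflated-pod: 363 × 1/4 = 90.75
  terminal-flowered constricted-pod: 363 × 1/4 = 90.75
χ² = Σ (O − E)² / E
  axial-flowered inflated-pod: (91 − 90.75)² / 90.75 = 0.0007
  axial-flowered constricted-pod: (95 − 90.75)² / 90.75 = 0.1990
  terminal-flowered inflated-pod: (91 − 90.75)² / 90.75 = 0.0007
  terminal-flowered constricted-pod: (86 − 90.75)² / 90.75 = 0.2486
χ² = 0.0007 + 0.1990 + 0.0007 + 0.2486 = 0.449

0.449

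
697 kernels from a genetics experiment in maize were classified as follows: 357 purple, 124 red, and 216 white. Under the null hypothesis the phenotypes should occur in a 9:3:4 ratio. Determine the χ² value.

Total ratio parts = 16. Expected numbers out of 697:
  purple: 697 × 9/16 = 392.0625
  red: 697 × 3/16 = 130.6875
  white: 697 × 4/16 = 174.25
χ² = Σ (O − E)² / E
  purple: (357 − 392.0625)² / 392.0625 = 3.1357
  red: (124 − 130.6875)² / 130.6875 = 0.3422
  white: (216 − 174.25)² / 174.25 = 10.0032
χ² = 3.1357 + 0.3422 + 10.0032 = 13.4811 ≈ 13.481

13.481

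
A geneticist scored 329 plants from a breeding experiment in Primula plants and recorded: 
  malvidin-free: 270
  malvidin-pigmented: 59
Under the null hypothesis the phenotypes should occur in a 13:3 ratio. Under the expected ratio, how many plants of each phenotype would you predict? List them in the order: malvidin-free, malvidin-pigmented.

267.3125, 61.6875

Expected counts for N = 329 under a 13:3 ratio (total parts = 16):
  malvidin-free: 329 × 13/16 = 267.3125
  malvidin-pigmented: 329 × 3/16 = 61.6875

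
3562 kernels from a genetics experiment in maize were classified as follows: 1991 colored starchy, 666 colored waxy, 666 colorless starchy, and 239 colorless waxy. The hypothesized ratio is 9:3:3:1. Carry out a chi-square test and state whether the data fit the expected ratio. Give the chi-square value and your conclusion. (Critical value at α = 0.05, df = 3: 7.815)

1.295; consistent

The 9:3:3:1 ratio has 16 parts, so with N = 3562 the expected counts are:
  colored starchy: 3562 × 9/16 = 2003.625
  colored waxy: 3562 × 3/16 = 667.875
  colorless starchy: 3562 × 3/16 = 667.875
  colorless waxy: 3562 × 1/16 = 222.625
χ² = Σ (O − E)² / E
  colored starchy: (1991 − 2003.625)² / 2003.625 = 0.0796
  colored waxy: (666 − 667.875)² / 667.875 = 0.0053
  colorless starchy: (666 − 667.875)² / 667.875 = 0.0053
  colorless waxy: (239 − 222.625)² / 222.625 = 1.2044
χ² = 0.0796 + 0.0053 + 0.0053 + 1.2044 = 1.2946 ≈ 1.295
Degrees of freedom = 4 − 1 = 3; critical value at α = 0.05 is 7.815.
Since 1.295 < 7.815, we fail to reject the null hypothesis — the data are consistent with the 9:3:3:1 ratio.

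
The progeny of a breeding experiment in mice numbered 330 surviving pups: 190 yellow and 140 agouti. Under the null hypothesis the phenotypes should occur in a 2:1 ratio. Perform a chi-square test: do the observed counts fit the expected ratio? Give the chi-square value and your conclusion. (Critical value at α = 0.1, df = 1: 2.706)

Total ratio parts = 3. Expected numbers out of 330:
  yellow: 330 × 2/3 = 220
  agouti: 330 × 1/3 = 110
χ² = Σ (O − E)² / E
  yellow: (190 − 220)² / 220 = 4.0909
  agouti: (140 − 110)² / 110 = 8.1818
χ² = 4.0909 + 8.1818 = 12.2727 ≈ 12.273
Degrees of freedom = 2 − 1 = 1; critical value at α = 0.1 is 2.706.
Since 12.273 > 2.706, we reject the null hypothesis — the data do not fit the 2:1 ratio.

12.273; not consistent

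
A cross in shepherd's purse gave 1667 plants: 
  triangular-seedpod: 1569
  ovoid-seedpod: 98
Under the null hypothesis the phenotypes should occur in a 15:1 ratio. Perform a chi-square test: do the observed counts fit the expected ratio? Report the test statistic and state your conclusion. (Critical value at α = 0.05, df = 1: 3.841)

0.392; consistent

The 15:1 ratio has 16 parts, so with N = 1667 the expected counts are:
  triangular-seedpod: 1667 × 15/16 = 1562.8125
  ovoid-seedpod: 1667 × 1/16 = 104.1875
χ² = Σ (O − E)² / E
  triangular-seedpod: (1569 − 1562.8125)² / 1562.8125 = 0.0245
  ovoid-seedpod: (98 − 104.1875)² / 104.1875 = 0.3675
χ² = 0.0245 + 0.3675 = 0.392
Degrees of freedom = 2 − 1 = 1; critical value at α = 0.05 is 3.841.
Since 0.392 < 3.841, we fail to reject the null hypothesis — the data are consistent with the 15:1 ratio.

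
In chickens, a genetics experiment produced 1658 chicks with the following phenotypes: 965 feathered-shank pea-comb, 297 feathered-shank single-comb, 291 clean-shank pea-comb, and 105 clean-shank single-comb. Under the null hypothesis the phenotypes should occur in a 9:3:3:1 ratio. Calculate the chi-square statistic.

3.032

Total ratio parts = 16. Expected numbers out of 1658:
  feathered-shank pea-comb: 1658 × 9/16 = 932.625
  feathered-shank single-comb: 1658 × 3/16 = 310.875
  clean-shank pea-comb: 1658 × 3/16 = 310.875
  clean-shank single-comb: 1658 × 1/16 = 103.625
χ² = Σ (O − E)² / E
  feathered-shank pea-comb: (965 − 932.625)² / 932.625 = 1.1239
  feathered-shank single-comb: (297 − 310.875)² / 310.875 = 0.6193
  clean-shank pea-comb: (291 − 310.875)² / 310.875 = 1.2707
  clean-shank single-comb: (105 − 103.625)² / 103.625 = 0.0182
χ² = 1.1239 + 0.6193 + 1.2707 + 0.0182 = 3.0321 ≈ 3.032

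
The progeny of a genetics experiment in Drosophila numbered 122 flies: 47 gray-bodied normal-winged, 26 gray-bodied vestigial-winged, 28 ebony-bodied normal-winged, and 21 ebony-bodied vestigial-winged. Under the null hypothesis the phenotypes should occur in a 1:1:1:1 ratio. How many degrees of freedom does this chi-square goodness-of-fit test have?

3

A goodness-of-fit test with 4 phenotype classes has df = 4 − 1 = 3.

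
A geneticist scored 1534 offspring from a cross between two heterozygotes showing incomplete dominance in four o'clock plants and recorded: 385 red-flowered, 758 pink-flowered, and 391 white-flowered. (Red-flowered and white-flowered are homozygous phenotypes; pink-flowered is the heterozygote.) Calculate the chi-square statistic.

0.258

With incomplete dominance, a heterozygote × heterozygote cross gives a 1:2:1 phenotypic ratio.
The 1:2:1 ratio has 4 parts, so with N = 1534 the expected counts are:
  red-flowered: 1534 × 1/4 = 383.5
  pink-flowered: 1534 × 2/4 = 767
  white-flowered: 1534 × 1/4 = 383.5
χ² = Σ (O − E)² / E
  red-flowered: (385 − 383.5)² / 383.5 = 0.0059
  pink-flowered: (758 − 767)² / 767 = 0.1056
  white-flowered: (391 − 383.5)² / 383.5 = 0.1467
χ² = 0.0059 + 0.1056 + 0.1467 = 0.2582 ≈ 0.258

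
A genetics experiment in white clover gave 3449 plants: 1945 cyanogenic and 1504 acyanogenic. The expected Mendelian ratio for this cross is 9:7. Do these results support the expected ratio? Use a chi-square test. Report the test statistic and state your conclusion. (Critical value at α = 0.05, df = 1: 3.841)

0.029; consistent

The 9:7 ratio has 16 parts, so with N = 3449 the expected counts are:
  cyanogenic: 3449 × 9/16 = 1940.0625
  acyanogenic: 3449 × 7/16 = 1508.9375
χ² = Σ (O − E)² / E
  cyanogenic: (1945 − 1940.0625)² / 1940.0625 = 0.0126
  acyanogenic: (1504 − 1508.9375)² / 1508.9375 = 0.0162
χ² = 0.0126 + 0.0162 = 0.0288 ≈ 0.029
Degrees of freedom = 2 − 1 = 1; critical value at α = 0.05 is 3.841.
Since 0.029 < 3.841, we fail to reject the null hypothesis — the data are consistent with the 9:7 ratio.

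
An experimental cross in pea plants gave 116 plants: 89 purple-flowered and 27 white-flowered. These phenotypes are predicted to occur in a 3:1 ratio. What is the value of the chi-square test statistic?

Expected counts for N = 116 under a 3:1 ratio (total parts = 4):
  purple-flowered: 116 × 3/4 = 87
  white-flowered: 116 × 1/4 = 29
χ² = Σ (O − E)² / E
  purple-flowered: (89 − 87)² / 87 = 0.0460
  white-flowered: (27 − 29)² / 29 = 0.1379
χ² = 0.0460 + 0.1379 = 0.1839 ≈ 0.184

0.184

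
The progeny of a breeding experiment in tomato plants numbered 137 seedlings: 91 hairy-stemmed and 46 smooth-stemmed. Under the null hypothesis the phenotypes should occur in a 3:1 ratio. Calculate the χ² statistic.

5.375

Expected counts for N = 137 under a 3:1 ratio (total parts = 4):
  hairy-stemmed: 137 × 3/4 = 102.75
  smooth-stemmed: 137 × 1/4 = 34.25
χ² = Σ (O − E)² / E
  hairy-stemmed: (91 − 102.75)² / 102.75 = 1.3437
  smooth-stemmed: (46 − 34.25)² / 34.25 = 4.0310
χ² = 1.3437 + 4.0310 = 5.3747 ≈ 5.375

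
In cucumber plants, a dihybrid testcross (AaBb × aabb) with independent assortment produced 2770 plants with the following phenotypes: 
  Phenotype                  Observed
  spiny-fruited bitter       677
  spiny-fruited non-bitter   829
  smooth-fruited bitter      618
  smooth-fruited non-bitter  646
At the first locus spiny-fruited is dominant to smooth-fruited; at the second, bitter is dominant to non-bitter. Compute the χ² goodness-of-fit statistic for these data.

38.390

A dihybrid testcross with independent assortment gives a 1:1:1:1 ratio.
Under the 1:1:1:1 hypothesis (Σ ratio = 4, N = 2770):
  spiny-fruited bitter: 2770 × 1/4 = 692.5
  spiny-fruited non-bitter: 2770 × 1/4 = 692.5
  smooth-fruited bitter: 2770 × 1/4 = 692.5
  smooth-fruited non-bitter: 2770 × 1/4 = 692.5
χ² = Σ (O − E)² / E
  spiny-fruited bitter: (677 − 692.5)² / 692.5 = 0.3469
  spiny-fruited non-bitter: (829 − 692.5)² / 692.5 = 26.9058
  smooth-fruited bitter: (618 − 692.5)² / 692.5 = 8.0148
  smooth-fruited non-bitter: (646 − 692.5)² / 692.5 = 3.1224
χ² = 0.3469 + 26.9058 + 8.0148 + 3.1224 = 38.3899 ≈ 38.390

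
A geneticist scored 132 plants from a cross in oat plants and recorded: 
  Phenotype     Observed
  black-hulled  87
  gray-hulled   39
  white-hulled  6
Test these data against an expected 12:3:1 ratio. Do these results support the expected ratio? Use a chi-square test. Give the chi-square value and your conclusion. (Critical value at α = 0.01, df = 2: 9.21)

The 12:3:1 ratio has 16 parts, so with N = 132 the expected counts are:
  black-hulled: 132 × 12/16 = 99
  gray-hulled: 132 × 3/16 = 24.75
  white-hulled: 132 × 1/16 = 8.25
χ² = Σ (O − E)² / E
  black-hulled: (87 − 99)² / 99 = 1.4545
  gray-hulled: (39 − 24.75)² / 24.75 = 8.2045
  white-hulled: (6 − 8.25)² / 8.25 = 0.6136
χ² = 1.4545 + 8.2045 + 0.6136 = 10.2726 ≈ 10.273
Degrees of freedom = 3 − 1 = 2; critical value at α = 0.01 is 9.21.
Since 10.273 > 9.21, we reject the null hypothesis — the data do not fit the 12:3:1 ratio.

10.273; not consistent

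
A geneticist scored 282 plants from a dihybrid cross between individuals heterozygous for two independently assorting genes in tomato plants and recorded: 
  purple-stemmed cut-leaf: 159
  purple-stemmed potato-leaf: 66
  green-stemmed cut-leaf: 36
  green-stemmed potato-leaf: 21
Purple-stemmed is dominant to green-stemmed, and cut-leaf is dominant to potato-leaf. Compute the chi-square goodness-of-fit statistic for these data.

9.291

A dihybrid F₂ with independent assortment and complete dominance at both loci gives a 9:3:3:1 phenotypic ratio.
The 9:3:3:1 ratio has 16 parts, so with N = 282 the expected counts are:
  purple-stemmed cut-leaf: 282 × 9/16 = 158.625
  purple-stemmed potato-leaf: 282 × 3/16 = 52.875
  green-stemmed cut-leaf: 282 × 3/16 = 52.875
  green-stemmed potato-leaf: 282 × 1/16 = 17.625
χ² = Σ (O − E)² / E
  purple-stemmed cut-leaf: (159 − 158.625)² / 158.625 = 0.0009
  purple-stemmed potato-leaf: (66 − 52.875)² / 52.875 = 3.2580
  green-stemmed cut-leaf: (36 − 52.875)² / 52.875 = 5.3856
  green-stemmed potato-leaf: (21 − 17.625)² / 17.625 = 0.6463
χ² = 0.0009 + 3.2580 + 5.3856 + 0.6463 = 9.2908 ≈ 9.291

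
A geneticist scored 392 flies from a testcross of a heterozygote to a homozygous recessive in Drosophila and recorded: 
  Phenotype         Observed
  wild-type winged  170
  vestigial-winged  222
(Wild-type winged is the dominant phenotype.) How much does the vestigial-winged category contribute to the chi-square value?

3.449

A testcross of a heterozygote (Aa × aa) gives a 1:1 phenotypic ratio.
The 1:1 ratio has 2 parts, so with N = 392 the expected counts are:
  wild-type winged: 392 × 1/2 = 196
  vestigial-winged: 392 × 1/2 = 196
Contribution of vestigial-winged: (222 − 196)² / 196 = 3.4490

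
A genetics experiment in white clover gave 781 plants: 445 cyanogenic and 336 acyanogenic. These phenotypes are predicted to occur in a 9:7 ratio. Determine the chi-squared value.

0.168

The 9:7 ratio has 16 parts, so with N = 781 the expected counts are:
  cyanogenic: 781 × 9/16 = 439.3125
  acyanogenic: 781 × 7/16 = 341.6875
χ² = Σ (O − E)² / E
  cyanogenic: (445 − 439.3125)² / 439.3125 = 0.0736
  acyanogenic: (336 − 341.6875)² / 341.6875 = 0.0947
χ² = 0.0736 + 0.0947 = 0.1683 ≈ 0.168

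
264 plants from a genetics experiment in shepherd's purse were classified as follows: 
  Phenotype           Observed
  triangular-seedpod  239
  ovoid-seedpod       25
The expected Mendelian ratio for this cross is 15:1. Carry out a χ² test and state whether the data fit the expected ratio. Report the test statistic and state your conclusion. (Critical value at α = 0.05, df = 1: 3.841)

Total ratio parts = 16. Expected numbers out of 264:
  triangular-seedpod: 264 × 15/16 = 247.5
  ovoid-seedpod: 264 × 1/16 = 16.5
χ² = Σ (O − E)² / E
  triangular-seedpod: (239 − 247.5)² / 247.5 = 0.2919
  ovoid-seedpod: (25 − 16.5)² / 16.5 = 4.3788
χ² = 0.2919 + 4.3788 = 4.6707 ≈ 4.671
Degrees of freedom = 2 − 1 = 1; critical value at α = 0.05 is 3.841.
Since 4.671 > 3.841, we reject the null hypothesis — the data do not fit the 15:1 ratio.

4.671; not consistent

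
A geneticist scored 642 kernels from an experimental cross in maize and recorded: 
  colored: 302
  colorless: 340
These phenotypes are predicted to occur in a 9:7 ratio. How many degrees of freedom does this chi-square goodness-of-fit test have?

A goodness-of-fit test with 2 phenotype classes has df = 2 − 1 = 1.

1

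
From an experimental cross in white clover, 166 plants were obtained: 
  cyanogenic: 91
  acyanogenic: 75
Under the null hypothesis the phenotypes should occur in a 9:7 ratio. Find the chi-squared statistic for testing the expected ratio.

0.138

Expected counts for N = 166 under a 9:7 ratio (total parts = 16):
  cyanogenic: 166 × 9/16 = 93.375
  acyanogenic: 166 × 7/16 = 72.625
χ² = Σ (O − E)² / E
  cyanogenic: (91 − 93.375)² / 93.375 = 0.0604
  acyanogenic: (75 − 72.625)² / 72.625 = 0.0777
χ² = 0.0604 + 0.0777 = 0.1381 ≈ 0.138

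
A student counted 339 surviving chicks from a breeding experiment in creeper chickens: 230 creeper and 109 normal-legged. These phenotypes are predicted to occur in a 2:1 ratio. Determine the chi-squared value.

0.212

Expected counts for N = 339 under a 2:1 ratio (total parts = 3):
  creeper: 339 × 2/3 = 226
  normal-legged: 339 × 1/3 = 113
χ² = Σ (O − E)² / E
  creeper: (230 − 226)² / 226 = 0.0708
  normal-legged: (109 − 113)² / 113 = 0.1416
χ² = 0.0708 + 0.1416 = 0.2124 ≈ 0.212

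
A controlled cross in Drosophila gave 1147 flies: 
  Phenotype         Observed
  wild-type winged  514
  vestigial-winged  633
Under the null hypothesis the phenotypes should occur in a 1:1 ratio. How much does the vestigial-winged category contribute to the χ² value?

6.173

The 1:1 ratio has 2 parts, so with N = 1147 the expected counts are:
  wild-type winged: 1147 × 1/2 = 573.5
  vestigial-winged: 1147 × 1/2 = 573.5
Contribution of vestigial-winged: (633 − 573.5)² / 573.5 = 6.1731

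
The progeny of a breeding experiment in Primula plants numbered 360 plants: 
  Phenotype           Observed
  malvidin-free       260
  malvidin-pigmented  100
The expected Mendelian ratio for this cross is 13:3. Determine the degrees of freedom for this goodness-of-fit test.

A goodness-of-fit test with 2 phenotype classes has df = 2 − 1 = 1.

1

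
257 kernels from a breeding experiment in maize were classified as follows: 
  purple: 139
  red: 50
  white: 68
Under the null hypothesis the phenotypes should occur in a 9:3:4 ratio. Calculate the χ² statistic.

0.501

Under the 9:3:4 hypothesis (Σ ratio = 16, N = 257):
  purple: 257 × 9/16 = 144.5625
  red: 257 × 3/16 = 48.1875
  white: 257 × 4/16 = 64.25
χ² = Σ (O − E)² / E
  purple: (139 − 144.5625)² / 144.5625 = 0.2140
  red: (50 − 48.1875)² / 48.1875 = 0.0682
  white: (68 − 64.25)² / 64.25 = 0.2189
χ² = 0.2140 + 0.0682 + 0.2189 = 0.5011 ≈ 0.501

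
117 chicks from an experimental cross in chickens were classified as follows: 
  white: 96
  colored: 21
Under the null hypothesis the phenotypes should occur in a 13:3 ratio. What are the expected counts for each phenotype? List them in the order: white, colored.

Total ratio parts = 16. Expected numbers out of 117:
  white: 117 × 13/16 = 95.0625
  colored: 117 × 3/16 = 21.9375

95.0625, 21.9375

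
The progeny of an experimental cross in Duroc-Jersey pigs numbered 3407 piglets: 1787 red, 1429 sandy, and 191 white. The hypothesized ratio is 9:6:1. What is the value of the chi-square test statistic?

Total ratio parts = 16. Expected numbers out of 3407:
  red: 3407 × 9/16 = 1916.4375
  sandy: 3407 × 6/16 = 1277.625
  white: 3407 × 1/16 = 212.9375
χ² = Σ (O − E)² / E
  red: (1787 − 1916.4375)² / 1916.4375 = 8.7423
  sandy: (1429 − 1277.625)² / 1277.625 = 17.9351
  white: (191 − 212.9375)² / 212.9375 = 2.2601
χ² = 8.7423 + 17.9351 + 2.2601 = 28.9375 ≈ 28.938

28.938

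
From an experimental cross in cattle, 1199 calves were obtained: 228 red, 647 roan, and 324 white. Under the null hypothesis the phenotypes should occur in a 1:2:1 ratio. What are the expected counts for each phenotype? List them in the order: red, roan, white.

299.75, 599.5, 299.75

Total ratio parts = 4. Expected numbers out of 1199:
  red: 1199 × 1/4 = 299.75
  roan: 1199 × 2/4 = 599.5
  white: 1199 × 1/4 = 299.75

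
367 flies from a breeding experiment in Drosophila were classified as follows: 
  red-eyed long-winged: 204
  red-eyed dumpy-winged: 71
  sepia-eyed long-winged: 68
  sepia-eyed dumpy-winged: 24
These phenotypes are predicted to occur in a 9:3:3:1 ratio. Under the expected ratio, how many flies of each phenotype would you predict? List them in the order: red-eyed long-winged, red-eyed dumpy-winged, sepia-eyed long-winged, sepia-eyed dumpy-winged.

The 9:3:3:1 ratio has 16 parts, so with N = 367 the expected counts are:
  red-eyed long-winged: 367 × 9/16 = 206.4375
  red-eyed dumpy-winged: 367 × 3/16 = 68.8125
  sepia-eyed long-winged: 367 × 3/16 = 68.8125
  sepia-eyed dumpy-winged: 367 × 1/16 = 22.9375

206.4375, 68.8125, 68.8125, 22.9375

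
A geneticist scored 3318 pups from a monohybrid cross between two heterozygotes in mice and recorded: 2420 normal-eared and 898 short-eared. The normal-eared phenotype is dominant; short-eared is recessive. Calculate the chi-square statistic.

7.542

For a monohybrid cross between heterozygotes with complete dominance, the expected phenotypic ratio is 3:1.
Total ratio parts = 4. Expected numbers out of 3318:
  normal-eared: 3318 × 3/4 = 2488.5
  short-eared: 3318 × 1/4 = 829.5
χ² = Σ (O − E)² / E
  normal-eared: (2420 − 2488.5)² / 2488.5 = 1.8856
  short-eared: (898 − 829.5)² / 829.5 = 5.6567
χ² = 1.8856 + 5.6567 = 7.5423 ≈ 7.542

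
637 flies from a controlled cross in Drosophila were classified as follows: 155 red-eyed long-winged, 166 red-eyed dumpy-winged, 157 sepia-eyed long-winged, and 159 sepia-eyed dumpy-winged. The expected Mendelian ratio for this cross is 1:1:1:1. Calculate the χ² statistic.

Total ratio parts = 4. Expected numbers out of 637:
  red-eyed long-winged: 637 × 1/4 = 159.25
  red-eyed dumpy-winged: 637 × 1/4 = 159.25
  sepia-eyed long-winged: 637 × 1/4 = 159.25
  sepia-eyed dumpy-winged: 637 × 1/4 = 159.25
χ² = Σ (O − E)² / E
  red-eyed long-winged: (155 − 159.25)² / 159.25 = 0.1134
  red-eyed dumpy-winged: (166 − 159.25)² / 159.25 = 0.2861
  sepia-eyed long-winged: (157 − 159.25)² / 159.25 = 0.0318
  sepia-eyed dumpy-winged: (159 − 159.25)² / 159.25 = 0.0004
χ² = 0.1134 + 0.2861 + 0.0318 + 0.0004 = 0.4317 ≈ 0.432

0.432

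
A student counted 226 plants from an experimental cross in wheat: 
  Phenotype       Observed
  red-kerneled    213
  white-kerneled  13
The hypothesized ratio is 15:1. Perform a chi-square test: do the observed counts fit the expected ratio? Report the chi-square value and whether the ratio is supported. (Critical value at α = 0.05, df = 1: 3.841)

The 15:1 ratio has 16 parts, so with N = 226 the expected counts are:
  red-kerneled: 226 × 15/16 = 211.875
  white-kerneled: 226 × 1/16 = 14.125
χ² = Σ (O − E)² / E
  red-kerneled: (213 − 211.875)² / 211.875 = 0.0060
  white-kerneled: (13 − 14.125)² / 14.125 = 0.0896
χ² = 0.0060 + 0.0896 = 0.0956 ≈ 0.096
Degrees of freedom = 2 − 1 = 1; critical value at α = 0.05 is 3.841.
Since 0.096 < 3.841, we fail to reject the null hypothesis — the data are consistent with the 15:1 ratio.

0.096; consistent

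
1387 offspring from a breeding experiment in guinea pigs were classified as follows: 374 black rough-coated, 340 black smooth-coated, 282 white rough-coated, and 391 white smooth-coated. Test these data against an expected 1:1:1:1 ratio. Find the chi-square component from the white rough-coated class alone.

Total ratio parts = 4. Expected numbers out of 1387:
  black rough-coated: 1387 × 1/4 = 346.75
  black smooth-coated: 1387 × 1/4 = 346.75
  white rough-coated: 1387 × 1/4 = 346.75
  white smooth-coated: 1387 × 1/4 = 346.75
Contribution of white rough-coated: (282 − 346.75)² / 346.75 = 12.0910

12.091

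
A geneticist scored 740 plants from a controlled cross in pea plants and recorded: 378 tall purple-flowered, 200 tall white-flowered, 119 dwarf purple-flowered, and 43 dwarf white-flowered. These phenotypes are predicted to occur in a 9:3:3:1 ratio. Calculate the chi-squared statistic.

Expected counts for N = 740 under a 9:3:3:1 ratio (total parts = 16):
  tall purple-flowered: 740 × 9/16 = 416.25
  tall white-flowered: 740 × 3/16 = 138.75
  dwarf purple-flowered: 740 × 3/16 = 138.75
  dwarf white-flowered: 740 × 1/16 = 46.25
χ² = Σ (O − E)² / E
  tall purple-flowered: (378 − 416.25)² / 416.25 = 3.5149
  tall white-flowered: (200 − 138.75)² / 138.75 = 27.0383
  dwarf purple-flowered: (119 − 138.75)² / 138.75 = 2.8113
  dwarf white-flowered: (43 − 46.25)² / 46.25 = 0.2284
χ² = 3.5149 + 27.0383 + 2.8113 + 0.2284 = 33.5929 ≈ 33.593

33.593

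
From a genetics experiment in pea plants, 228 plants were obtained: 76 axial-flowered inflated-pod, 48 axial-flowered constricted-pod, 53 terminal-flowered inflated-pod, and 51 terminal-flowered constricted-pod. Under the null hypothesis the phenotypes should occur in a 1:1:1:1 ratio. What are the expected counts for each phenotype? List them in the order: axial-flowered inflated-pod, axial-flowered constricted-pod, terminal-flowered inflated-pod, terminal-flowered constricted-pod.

57, 57, 57, 57

Expected counts for N = 228 under a 1:1:1:1 ratio (total parts = 4):
  axial-flowered inflated-pod: 228 × 1/4 = 57
  axial-flowered constricted-pod: 228 × 1/4 = 57
  terminal-flowered inflated-pod: 228 × 1/4 = 57
  terminal-flowered constricted-pod: 228 × 1/4 = 57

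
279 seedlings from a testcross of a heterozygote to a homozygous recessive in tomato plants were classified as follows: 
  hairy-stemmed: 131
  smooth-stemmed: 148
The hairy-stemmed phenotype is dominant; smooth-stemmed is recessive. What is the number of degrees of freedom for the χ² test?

A testcross of a heterozygote (Aa × aa) gives a 1:1 phenotypic ratio.
A goodness-of-fit test with 2 phenotype classes has df = 2 − 1 = 1.

1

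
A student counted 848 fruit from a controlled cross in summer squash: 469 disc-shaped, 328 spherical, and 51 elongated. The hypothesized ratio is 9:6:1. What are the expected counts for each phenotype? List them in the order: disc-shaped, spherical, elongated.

477, 318, 53

The 9:6:1 ratio has 16 parts, so with N = 848 the expected counts are:
  disc-shaped: 848 × 9/16 = 477
  spherical: 848 × 6/16 = 318
  elongated: 848 × 1/16 = 53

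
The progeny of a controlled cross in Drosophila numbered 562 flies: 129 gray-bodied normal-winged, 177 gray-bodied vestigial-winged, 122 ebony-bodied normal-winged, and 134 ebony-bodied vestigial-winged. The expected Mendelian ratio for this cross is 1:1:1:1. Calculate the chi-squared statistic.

Expected counts for N = 562 under a 1:1:1:1 ratio (total parts = 4):
  gray-bodied normal-winged: 562 × 1/4 = 140.5
  gray-bodied vestigial-winged: 562 × 1/4 = 140.5
  ebony-bodied normal-winged: 562 × 1/4 = 140.5
  ebony-bodied vestigial-winged: 562 × 1/4 = 140.5
χ² = Σ (O − E)² / E
  gray-bodied normal-winged: (129 − 140.5)² / 140.5 = 0.9413
  gray-bodied vestigial-winged: (177 − 140.5)² / 140.5 = 9.4822
  ebony-bodied normal-winged: (122 − 140.5)² / 140.5 = 2.4359
  ebony-bodied vestigial-winged: (134 − 140.5)² / 140.5 = 0.3007
χ² = 0.9413 + 9.4822 + 2.4359 + 0.3007 = 13.1601 ≈ 13.160

13.160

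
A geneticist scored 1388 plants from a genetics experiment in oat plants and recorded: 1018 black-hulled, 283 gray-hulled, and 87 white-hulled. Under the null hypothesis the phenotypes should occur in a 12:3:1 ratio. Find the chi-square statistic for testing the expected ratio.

The 12:3:1 ratio has 16 parts, so with N = 1388 the expected counts are:
  black-hulled: 1388 × 12/16 = 1041
  gray-hulled: 1388 × 3/16 = 260.25
  white-hulled: 1388 × 1/16 = 86.75
χ² = Σ (O − E)² / E
  black-hulled: (1018 − 1041)² / 1041 = 0.5082
  gray-hulled: (283 − 260.25)² / 260.25 = 1.9887
  white-hulled: (87 − 86.75)² / 86.75 = 0.0007
χ² = 0.5082 + 1.9887 + 0.0007 = 2.4976 ≈ 2.498

2.498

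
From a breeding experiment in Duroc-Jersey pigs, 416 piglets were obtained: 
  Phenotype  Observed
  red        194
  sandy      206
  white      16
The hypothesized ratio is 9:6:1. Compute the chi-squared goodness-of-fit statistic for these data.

26.709

Expected counts for N = 416 under a 9:6:1 ratio (total parts = 16):
  red: 416 × 9/16 = 234
  sandy: 416 × 6/16 = 156
  white: 416 × 1/16 = 26
χ² = Σ (O − E)² / E
  red: (194 − 234)² / 234 = 6.8376
  sandy: (206 − 156)² / 156 = 16.0256
  white: (16 − 26)² / 26 = 3.8462
χ² = 6.8376 + 16.0256 + 3.8462 = 26.7094 ≈ 26.709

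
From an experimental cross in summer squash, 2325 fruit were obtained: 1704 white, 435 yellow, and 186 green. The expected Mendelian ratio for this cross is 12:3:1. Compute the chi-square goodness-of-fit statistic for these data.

Under the 12:3:1 hypothesis (Σ ratio = 16, N = 2325):
  white: 2325 × 12/16 = 1743.75
  yellow: 2325 × 3/16 = 435.9375
  green: 2325 × 1/16 = 145.3125
χ² = Σ (O − E)² / E
  white: (1704 − 1743.75)² / 1743.75 = 0.9061
  yellow: (435 − 435.9375)² / 435.9375 = 0.0020
  green: (186 − 145.3125)² / 145.3125 = 11.3925
χ² = 0.9061 + 0.0020 + 11.3925 = 12.3006 ≈ 12.301

12.301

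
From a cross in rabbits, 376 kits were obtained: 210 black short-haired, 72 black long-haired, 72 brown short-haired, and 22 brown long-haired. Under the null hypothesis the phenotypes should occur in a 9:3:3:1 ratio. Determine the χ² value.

0.170

Total ratio parts = 16. Expected numbers out of 376:
  black short-haired: 376 × 9/16 = 211.5
  black long-haired: 376 × 3/16 = 70.5
  brown short-haired: 376 × 3/16 = 70.5
  brown long-haired: 376 × 1/16 = 23.5
χ² = Σ (O − E)² / E
  black short-haired: (210 − 211.5)² / 211.5 = 0.0106
  black long-haired: (72 − 70.5)² / 70.5 = 0.0319
  brown short-haired: (72 − 70.5)² / 70.5 = 0.0319
  brown long-haired: (22 − 23.5)² / 23.5 = 0.0957
χ² = 0.0106 + 0.0319 + 0.0319 + 0.0957 = 0.1701 ≈ 0.170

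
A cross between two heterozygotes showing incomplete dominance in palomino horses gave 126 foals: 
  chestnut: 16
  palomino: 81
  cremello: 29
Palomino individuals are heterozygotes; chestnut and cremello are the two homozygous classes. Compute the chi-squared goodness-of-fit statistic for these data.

With incomplete dominance, a heterozygote × heterozygote cross gives a 1:2:1 phenotypic ratio.
Expected counts for N = 126 under a 1:2:1 ratio (total parts = 4):
  chestnut: 126 × 1/4 = 31.5
  palomino: 126 × 2/4 = 63
  cremello: 126 × 1/4 = 31.5
χ² = Σ (O − E)² / E
  chestnut: (16 − 31.5)² / 31.5 = 7.6270
  palomino: (81 − 63)² / 63 = 5.1429
  cremello: (29 − 31.5)² / 31.5 = 0.1984
χ² = 7.6270 + 5.1429 + 0.1984 = 12.9683 ≈ 12.968

12.968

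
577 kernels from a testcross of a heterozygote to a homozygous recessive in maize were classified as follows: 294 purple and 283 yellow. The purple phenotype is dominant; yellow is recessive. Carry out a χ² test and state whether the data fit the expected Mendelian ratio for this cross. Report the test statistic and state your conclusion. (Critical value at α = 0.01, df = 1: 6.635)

A testcross of a heterozygote (Aa × aa) gives a 1:1 phenotypic ratio.
Expected counts for N = 577 under a 1:1 ratio (total parts = 2):
  purple: 577 × 1/2 = 288.5
  yellow: 577 × 1/2 = 288.5
χ² = Σ (O − E)² / E
  purple: (294 − 288.5)² / 288.5 = 0.1049
  yellow: (283 − 288.5)² / 288.5 = 0.1049
χ² = 0.1049 + 0.1049 = 0.2098 ≈ 0.210
Degrees of freedom = 2 − 1 = 1; critical value at α = 0.01 is 6.635.
Since 0.210 < 6.635, we fail to reject the null hypothesis — the data are consistent with the 1:1 ratio.

0.210; consistent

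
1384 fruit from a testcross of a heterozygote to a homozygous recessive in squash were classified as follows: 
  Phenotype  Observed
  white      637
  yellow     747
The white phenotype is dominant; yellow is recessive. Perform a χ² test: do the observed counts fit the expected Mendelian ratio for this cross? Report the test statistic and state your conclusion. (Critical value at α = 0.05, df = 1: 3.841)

8.743; not consistent

A testcross of a heterozygote (Aa × aa) gives a 1:1 phenotypic ratio.
Total ratio parts = 2. Expected numbers out of 1384:
  white: 1384 × 1/2 = 692
  yellow: 1384 × 1/2 = 692
χ² = Σ (O − E)² / E
  white: (637 − 692)² / 692 = 4.3714
  yellow: (747 − 692)² / 692 = 4.3714
χ² = 4.3714 + 4.3714 = 8.7428 ≈ 8.743
Degrees of freedom = 2 − 1 = 1; critical value at α = 0.05 is 3.841.
Since 8.743 > 3.841, we reject the null hypothesis — the data do not fit the 1:1 ratio.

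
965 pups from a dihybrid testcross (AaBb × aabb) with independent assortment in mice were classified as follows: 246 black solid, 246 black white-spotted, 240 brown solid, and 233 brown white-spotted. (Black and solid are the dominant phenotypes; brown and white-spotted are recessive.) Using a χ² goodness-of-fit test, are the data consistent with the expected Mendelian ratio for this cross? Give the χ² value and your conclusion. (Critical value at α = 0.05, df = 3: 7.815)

0.476; consistent

A dihybrid testcross with independent assortment gives a 1:1:1:1 ratio.
Under the 1:1:1:1 hypothesis (Σ ratio = 4, N = 965):
  black solid: 965 × 1/4 = 241.25
  black white-spotted: 965 × 1/4 = 241.25
  brown solid: 965 × 1/4 = 241.25
  brown white-spotted: 965 × 1/4 = 241.25
χ² = Σ (O − E)² / E
  black solid: (246 − 241.25)² / 241.25 = 0.0935
  black white-spotted: (246 − 241.25)² / 241.25 = 0.0935
  brown solid: (240 − 241.25)² / 241.25 = 0.0065
  brown white-spotted: (233 − 241.25)² / 241.25 = 0.2821
χ² = 0.0935 + 0.0935 + 0.0065 + 0.2821 = 0.4756 ≈ 0.476
Degrees of freedom = 4 − 1 = 3; critical value at α = 0.05 is 7.815.
Since 0.476 < 7.815, we fail to reject the null hypothesis — the data are consistent with the 1:1:1:1 ratio.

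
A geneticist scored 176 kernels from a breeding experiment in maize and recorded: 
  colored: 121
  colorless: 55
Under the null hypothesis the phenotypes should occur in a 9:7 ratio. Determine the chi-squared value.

Expected counts for N = 176 under a 9:7 ratio (total parts = 16):
  colored: 176 × 9/16 = 99
  colorless: 176 × 7/16 = 77
χ² = Σ (O − E)² / E
  colored: (121 − 99)² / 99 = 4.8889
  colorless: (55 − 77)² / 77 = 6.2857
χ² = 4.8889 + 6.2857 = 11.1746 ≈ 11.175

11.175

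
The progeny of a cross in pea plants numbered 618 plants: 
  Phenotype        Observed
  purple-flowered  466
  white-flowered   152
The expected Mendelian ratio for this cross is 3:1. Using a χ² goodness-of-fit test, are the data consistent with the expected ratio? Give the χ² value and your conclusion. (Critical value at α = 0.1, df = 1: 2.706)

0.054; consistent

Total ratio parts = 4. Expected numbers out of 618:
  purple-flowered: 618 × 3/4 = 463.5
  white-flowered: 618 × 1/4 = 154.5
χ² = Σ (O − E)² / E
  purple-flowered: (466 − 463.5)² / 463.5 = 0.0135
  white-flowered: (152 − 154.5)² / 154.5 = 0.0405
χ² = 0.0135 + 0.0405 = 0.054
Degrees of freedom = 2 − 1 = 1; critical value at α = 0.1 is 2.706.
Since 0.054 < 2.706, we fail to reject the null hypothesis — the data are consistent with the 3:1 ratio.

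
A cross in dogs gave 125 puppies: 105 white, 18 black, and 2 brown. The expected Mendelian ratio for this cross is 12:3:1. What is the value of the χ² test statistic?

Under the 12:3:1 hypothesis (Σ ratio = 16, N = 125):
  white: 125 × 12/16 = 93.75
  black: 125 × 3/16 = 23.4375
  brown: 125 × 1/16 = 7.8125
χ² = Σ (O − E)² / E
  white: (105 − 93.75)² / 93.75 = 1.3500
  black: (18 − 23.4375)² / 23.4375 = 1.2615
  brown: (2 − 7.8125)² / 7.8125 = 4.3245
χ² = 1.3500 + 1.2615 + 4.3245 = 6.936

6.936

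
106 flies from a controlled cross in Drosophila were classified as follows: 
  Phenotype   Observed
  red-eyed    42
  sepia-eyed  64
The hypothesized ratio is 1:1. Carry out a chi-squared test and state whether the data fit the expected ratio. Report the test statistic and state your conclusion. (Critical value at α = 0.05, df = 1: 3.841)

4.566; not consistent

The 1:1 ratio has 2 parts, so with N = 106 the expected counts are:
  red-eyed: 106 × 1/2 = 53
  sepia-eyed: 106 × 1/2 = 53
χ² = Σ (O − E)² / E
  red-eyed: (42 − 53)² / 53 = 2.2830
  sepia-eyed: (64 − 53)² / 53 = 2.2830
χ² = 2.2830 + 2.2830 = 4.566
Degrees of freedom = 2 − 1 = 1; critical value at α = 0.05 is 3.841.
Since 4.566 > 3.841, we reject the null hypothesis — the data do not fit the 1:1 ratio.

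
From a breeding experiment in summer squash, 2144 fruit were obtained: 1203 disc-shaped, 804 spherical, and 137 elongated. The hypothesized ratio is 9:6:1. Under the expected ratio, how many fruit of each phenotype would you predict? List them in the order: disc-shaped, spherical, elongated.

1206, 804, 134

The 9:6:1 ratio has 16 parts, so with N = 2144 the expected counts are:
  disc-shaped: 2144 × 9/16 = 1206
  spherical: 2144 × 6/16 = 804
  elongated: 2144 × 1/16 = 134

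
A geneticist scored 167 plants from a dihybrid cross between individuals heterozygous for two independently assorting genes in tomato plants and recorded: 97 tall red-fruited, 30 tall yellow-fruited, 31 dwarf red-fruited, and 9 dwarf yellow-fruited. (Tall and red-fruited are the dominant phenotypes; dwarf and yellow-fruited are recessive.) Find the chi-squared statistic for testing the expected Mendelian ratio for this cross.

0.356

A dihybrid F₂ with independent assortment and complete dominance at both loci gives a 9:3:3:1 phenotypic ratio.
Expected counts for N = 167 under a 9:3:3:1 ratio (total parts = 16):
  tall red-fruited: 167 × 9/16 = 93.9375
  tall yellow-fruited: 167 × 3/16 = 31.3125
  dwarf red-fruited: 167 × 3/16 = 31.3125
  dwarf yellow-fruited: 167 × 1/16 = 10.4375
χ² = Σ (O − E)² / E
  tall red-fruited: (97 − 93.9375)² / 93.9375 = 0.0998
  tall yellow-fruited: (30 − 31.3125)² / 31.3125 = 0.0550
  dwarf red-fruited: (31 − 31.3125)² / 31.3125 = 0.0031
  dwarf yellow-fruited: (9 − 10.4375)² / 10.4375 = 0.1980
χ² = 0.0998 + 0.0550 + 0.0031 + 0.1980 = 0.3559 ≈ 0.356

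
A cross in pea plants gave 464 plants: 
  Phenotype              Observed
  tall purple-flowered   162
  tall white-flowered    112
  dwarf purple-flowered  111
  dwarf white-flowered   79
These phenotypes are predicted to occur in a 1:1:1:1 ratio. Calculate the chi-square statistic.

Total ratio parts = 4. Expected numbers out of 464:
  tall purple-flowered: 464 × 1/4 = 116
  tall white-flowered: 464 × 1/4 = 116
  dwarf purple-flowered: 464 × 1/4 = 116
  dwarf white-flowered: 464 × 1/4 = 116
χ² = Σ (O − E)² / E
  tall purple-flowered: (162 − 116)² / 116 = 18.2414
  tall white-flowered: (112 − 116)² / 116 = 0.1379
  dwarf purple-flowered: (111 − 116)² / 116 = 0.2155
  dwarf white-flowered: (79 − 116)² / 116 = 11.8017
χ² = 18.2414 + 0.1379 + 0.2155 + 11.8017 = 30.3965 ≈ 30.397

30.397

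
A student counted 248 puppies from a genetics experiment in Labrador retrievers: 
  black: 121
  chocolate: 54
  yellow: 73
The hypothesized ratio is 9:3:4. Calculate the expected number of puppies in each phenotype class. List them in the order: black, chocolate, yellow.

Under the 9:3:4 hypothesis (Σ ratio = 16, N = 248):
  black: 248 × 9/16 = 139.5
  chocolate: 248 × 3/16 = 46.5
  yellow: 248 × 4/16 = 62

139.5, 46.5, 62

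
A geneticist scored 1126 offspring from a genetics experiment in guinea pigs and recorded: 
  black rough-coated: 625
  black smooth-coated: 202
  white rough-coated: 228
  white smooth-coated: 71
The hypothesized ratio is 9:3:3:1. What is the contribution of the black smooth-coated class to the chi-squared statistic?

Expected counts for N = 1126 under a 9:3:3:1 ratio (total parts = 16):
  black rough-coated: 1126 × 9/16 = 633.375
  black smooth-coated: 1126 × 3/16 = 211.125
  white rough-coated: 1126 × 3/16 = 211.125
  white smooth-coated: 1126 × 1/16 = 70.375
Contribution of black smooth-coated: (202 − 211.125)² / 211.125 = 0.3944

0.394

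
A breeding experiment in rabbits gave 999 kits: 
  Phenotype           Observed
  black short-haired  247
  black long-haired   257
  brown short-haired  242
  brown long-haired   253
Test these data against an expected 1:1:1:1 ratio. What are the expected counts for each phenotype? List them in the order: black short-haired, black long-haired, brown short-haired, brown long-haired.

249.75, 249.75, 249.75, 249.75

The 1:1:1:1 ratio has 4 parts, so with N = 999 the expected counts are:
  black short-haired: 999 × 1/4 = 249.75
  black long-haired: 999 × 1/4 = 249.75
  brown short-haired: 999 × 1/4 = 249.75
  brown long-haired: 999 × 1/4 = 249.75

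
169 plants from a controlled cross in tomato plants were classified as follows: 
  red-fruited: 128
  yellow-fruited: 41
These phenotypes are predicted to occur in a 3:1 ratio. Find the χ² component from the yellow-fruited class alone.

0.037

Total ratio parts = 4. Expected numbers out of 169:
  red-fruited: 169 × 3/4 = 126.75
  yellow-fruited: 169 × 1/4 = 42.25
Contribution of yellow-fruited: (41 − 42.25)² / 42.25 = 0.0370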